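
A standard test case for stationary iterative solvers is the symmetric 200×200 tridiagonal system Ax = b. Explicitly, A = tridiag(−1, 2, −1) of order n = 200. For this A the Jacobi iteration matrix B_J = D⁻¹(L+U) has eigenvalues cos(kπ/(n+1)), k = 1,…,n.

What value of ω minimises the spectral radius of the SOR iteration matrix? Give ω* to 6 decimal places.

ω* = 1.969223

[ρ_J] n=200: ρ(B_J) = cos(π/(n+1)) = cos(π/201) = 0.999878.
√(1−ρ_J²) simplifies to sin(π/201) = 0.0156292.
ω* = 2/(1 + 0.0156292) = 2/1.0156292 = 1.969223.
Hence ρ(B_{ω*}) = 1.969223 − 1 = 0.969223.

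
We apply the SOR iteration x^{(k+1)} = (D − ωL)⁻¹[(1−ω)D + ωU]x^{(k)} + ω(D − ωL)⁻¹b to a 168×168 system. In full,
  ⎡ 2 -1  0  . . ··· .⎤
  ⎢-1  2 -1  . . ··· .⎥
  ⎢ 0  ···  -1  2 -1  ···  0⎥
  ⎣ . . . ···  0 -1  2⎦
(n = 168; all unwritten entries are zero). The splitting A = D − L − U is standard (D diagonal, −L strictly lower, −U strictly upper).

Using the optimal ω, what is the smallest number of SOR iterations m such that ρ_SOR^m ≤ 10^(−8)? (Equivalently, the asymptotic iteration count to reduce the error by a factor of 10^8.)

ρ_J = max_k |cos(kπ/169)| = cos(π/169) = 0.9998272
√(1 − cos²(π/169)) = sin(π/169) ≈ 0.0185882.
[ω*] 2 ÷ (1 + 0.0185882) = 2 ÷ 1.0185882 = 1.9635020.
ρ_SOR = ω* − 1 = 1.9635020 − 1 = 0.9635020.
m ≥ 8·ln10 / (−ln 0.9635020) = 495.437; smallest integer m = 496.

m = 496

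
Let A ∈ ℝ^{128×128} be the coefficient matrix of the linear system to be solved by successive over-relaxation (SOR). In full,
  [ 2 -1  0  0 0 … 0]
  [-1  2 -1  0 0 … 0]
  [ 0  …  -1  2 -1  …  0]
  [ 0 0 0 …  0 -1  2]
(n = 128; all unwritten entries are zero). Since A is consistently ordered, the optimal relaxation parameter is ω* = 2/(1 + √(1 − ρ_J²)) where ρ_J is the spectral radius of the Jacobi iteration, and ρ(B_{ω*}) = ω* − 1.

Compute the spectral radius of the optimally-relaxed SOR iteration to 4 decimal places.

½·tridiag(1,0,1) at n=128: λ_k = cos(kπ/129); max |λ| at k=1 ⇒ ρ_J = cos(π/129) ≈ 0.9997.
√(1−ρ_J²) = |sin(π/129)| = 0.02435
So ω* = 2/1.02435 = 1.9525 (Young).
At ω = 1.9525 every |λ(B_ω)| = ω−1, so ρ_SOR = 0.9525.

ρ_SOR = 0.9525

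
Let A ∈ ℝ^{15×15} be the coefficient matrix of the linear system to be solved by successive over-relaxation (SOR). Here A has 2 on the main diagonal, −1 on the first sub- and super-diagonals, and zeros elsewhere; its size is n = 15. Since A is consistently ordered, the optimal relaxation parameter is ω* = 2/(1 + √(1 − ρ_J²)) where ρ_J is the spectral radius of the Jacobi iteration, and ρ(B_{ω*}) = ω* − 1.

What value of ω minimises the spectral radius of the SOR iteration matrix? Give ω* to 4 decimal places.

ρ_J = max_k |cos(kπ/16)| = cos(π/16) = 0.9808
√(1−ρ_J²) = |sin(π/16)| = 0.19509
ω* = 2 / (1 + 0.19509) = 2 / 1.19509 ≈ 1.6735.
ρ_SOR = ω* − 1 ≈ 0.6735.

ω* = 1.6735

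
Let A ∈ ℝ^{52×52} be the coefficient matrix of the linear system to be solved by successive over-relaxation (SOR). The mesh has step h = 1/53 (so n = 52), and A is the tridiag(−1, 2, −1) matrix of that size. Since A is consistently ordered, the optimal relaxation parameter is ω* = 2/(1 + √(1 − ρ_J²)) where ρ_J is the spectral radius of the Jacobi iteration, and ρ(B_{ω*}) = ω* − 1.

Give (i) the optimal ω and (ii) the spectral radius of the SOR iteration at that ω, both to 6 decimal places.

ω* = 1.888145, ρ_SOR = 0.888145

n=52: λ(B_J) = 1 − λ(A)/2 = cos(kπ/53); k=1 gives ρ_J = 0.998244.
√(1−ρ_J²) = |sin(π/53)| = 0.0592406
Young: ω* = 2/(1+√(1−ρ_J²)) = 2/(1+0.0592406) = 2/1.0592406 = 1.888145.
ρ_SOR = ω* − 1 ≈ 0.888145.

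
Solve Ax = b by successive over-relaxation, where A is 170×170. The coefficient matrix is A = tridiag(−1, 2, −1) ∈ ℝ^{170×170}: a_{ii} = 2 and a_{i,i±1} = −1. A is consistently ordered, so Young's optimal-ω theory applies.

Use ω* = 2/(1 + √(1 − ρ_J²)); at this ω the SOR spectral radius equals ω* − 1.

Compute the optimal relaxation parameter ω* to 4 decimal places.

ω* = 1.9639

½·tridiag(1,0,1) at n=170: λ_k = cos(kπ/171); max |λ| at k=1 ⇒ ρ_J = cos(π/171) ≈ 0.9998.
√(1−ρ_J²) = |sin(π/171)| = 0.01837
Young: ω* = 2/(1+√(1−ρ_J²)) = 2/(1+0.01837) = 2/1.01837 = 1.9639.
[ρ_SOR] ω* − 1 = 0.9639.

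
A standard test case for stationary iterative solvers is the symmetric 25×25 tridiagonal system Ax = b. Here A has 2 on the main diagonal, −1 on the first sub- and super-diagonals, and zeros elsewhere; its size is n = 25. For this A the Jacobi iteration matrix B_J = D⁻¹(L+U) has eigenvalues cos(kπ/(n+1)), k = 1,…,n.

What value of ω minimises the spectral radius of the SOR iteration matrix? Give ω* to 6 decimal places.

ω* = 1.784859

B_J for the 25×25 system has eigenvalues cos(kπ/26); ρ_J = cos(π/26) = 0.992709.
√(1 − cos²(π/26)) = sin(π/26) ≈ 0.1205367.
[ω*] 2 ÷ (1 + 0.1205367) = 2 ÷ 1.1205367 = 1.784859.
ρ_SOR = ω* − 1 ≈ 0.784859.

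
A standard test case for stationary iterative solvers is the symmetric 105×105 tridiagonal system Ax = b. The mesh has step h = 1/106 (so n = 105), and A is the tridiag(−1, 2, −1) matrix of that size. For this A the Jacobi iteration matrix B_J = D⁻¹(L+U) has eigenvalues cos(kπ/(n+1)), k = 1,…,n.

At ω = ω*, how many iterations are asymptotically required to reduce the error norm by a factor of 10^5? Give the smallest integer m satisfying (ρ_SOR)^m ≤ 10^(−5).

B_J for the 105×105 system has eigenvalues cos(kπ/106); ρ_J = cos(π/106) = 0.9995608.
root = sin(π/106) = 0.0296333  (since 1−cos² = sin²).
ω* = 2 / (1 + 0.0296333) = 2 / 1.0296333 ≈ 1.9424391.
[ρ_SOR] ω* − 1 = 0.9424391.
Need (0.9424391)^m ≤ 10^(−5): m ≥ 5·ln10/|ln 0.9424391| = 11.5129/0.059284 = 194.199 ⇒ m = 195.

m = 195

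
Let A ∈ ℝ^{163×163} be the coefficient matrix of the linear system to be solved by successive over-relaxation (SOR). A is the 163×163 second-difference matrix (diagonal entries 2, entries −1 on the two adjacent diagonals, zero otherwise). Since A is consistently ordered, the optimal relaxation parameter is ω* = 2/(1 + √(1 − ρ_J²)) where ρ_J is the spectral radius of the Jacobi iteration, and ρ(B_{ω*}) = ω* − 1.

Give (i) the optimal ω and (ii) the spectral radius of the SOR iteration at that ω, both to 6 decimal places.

spectrum of D⁻¹(L+U) = {cos(kπ/164) : 1≤k≤163}; ρ_J = cos(π/164) = 0.999817.
√(1 − cos²(π/164)) = sin(π/164) ≈ 0.0191549.
ω* = 2/(1 + 0.0191549) = 2/1.0191549 = 1.962410.
ρ_SOR = ω* − 1 = 1.962410 − 1 = 0.962410.

ω* = 1.962410, ρ_SOR = 0.962410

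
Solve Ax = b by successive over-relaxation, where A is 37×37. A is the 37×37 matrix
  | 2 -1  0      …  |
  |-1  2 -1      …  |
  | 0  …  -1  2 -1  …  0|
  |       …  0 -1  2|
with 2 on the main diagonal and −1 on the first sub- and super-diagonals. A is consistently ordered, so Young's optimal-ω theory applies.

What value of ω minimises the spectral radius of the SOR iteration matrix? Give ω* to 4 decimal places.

ω* = 1.8474

With n=37, ρ(Jacobi) = cos(π/38) = 0.9966.
√(1−ρ_J²) = |sin(π/38)| = 0.08258
Then 2/(1+√(1−ρ_J²)) = 2/(1+0.08258); ω* = 2/1.08258 = 1.8474.
ρ_SOR = ω* − 1 ≈ 0.8474.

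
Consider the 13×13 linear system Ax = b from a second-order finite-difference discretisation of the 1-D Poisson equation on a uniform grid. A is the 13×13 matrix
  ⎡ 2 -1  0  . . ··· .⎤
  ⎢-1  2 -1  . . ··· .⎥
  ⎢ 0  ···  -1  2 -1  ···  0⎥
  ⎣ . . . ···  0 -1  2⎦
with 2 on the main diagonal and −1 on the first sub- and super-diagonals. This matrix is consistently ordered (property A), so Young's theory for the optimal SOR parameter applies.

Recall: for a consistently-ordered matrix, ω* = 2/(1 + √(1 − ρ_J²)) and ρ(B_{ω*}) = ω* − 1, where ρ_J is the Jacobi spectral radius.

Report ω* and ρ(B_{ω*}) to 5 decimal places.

ρ_J = max_k |cos(kπ/14)| = cos(π/14) = 0.97493
1 − cos²(π/14) = sin²(π/14) ⇒ √(1−ρ_J²) = sin(π/14) = 0.222521.
So ω* = 2/1.222521 = 1.63596 (Young).
and ρ(B_{ω*}) = 1.63596 − 1 = 0.63596.

ω* = 1.63596, ρ_SOR = 0.63596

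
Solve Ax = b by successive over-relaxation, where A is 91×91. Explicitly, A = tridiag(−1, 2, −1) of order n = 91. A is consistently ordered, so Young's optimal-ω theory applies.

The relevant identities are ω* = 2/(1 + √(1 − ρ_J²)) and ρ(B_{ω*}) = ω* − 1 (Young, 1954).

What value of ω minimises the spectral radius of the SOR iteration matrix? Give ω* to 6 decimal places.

½·tridiag(1,0,1) at n=91: λ_k = cos(kπ/92); max |λ| at k=1 ⇒ ρ_J = cos(π/92) ≈ 0.999417.
√(1 − cos²(π/92)) = sin(π/92) ≈ 0.0341411.
ω* = 2 / (1 + 0.0341411) = 2 / 1.0341411 ≈ 1.933972.
and ρ(B_{ω*}) = 1.933972 − 1 = 0.933972.

ω* = 1.933972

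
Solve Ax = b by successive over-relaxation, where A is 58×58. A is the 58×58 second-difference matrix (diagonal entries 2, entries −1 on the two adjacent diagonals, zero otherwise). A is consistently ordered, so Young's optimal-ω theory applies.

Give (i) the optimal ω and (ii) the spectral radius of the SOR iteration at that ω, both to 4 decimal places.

spectrum of D⁻¹(L+U) = {cos(kπ/59) : 1≤k≤58}; ρ_J = cos(π/59) = 0.9986.
1 − cos²(π/59) = sin²(π/59) ⇒ √(1−ρ_J²) = sin(π/59) = 0.05322.
ω* = 2/(1+0.05322) = 1.8989
ρ_SOR = ω* − 1 ≈ 0.8989.

ω* = 1.8989, ρ_SOR = 0.8989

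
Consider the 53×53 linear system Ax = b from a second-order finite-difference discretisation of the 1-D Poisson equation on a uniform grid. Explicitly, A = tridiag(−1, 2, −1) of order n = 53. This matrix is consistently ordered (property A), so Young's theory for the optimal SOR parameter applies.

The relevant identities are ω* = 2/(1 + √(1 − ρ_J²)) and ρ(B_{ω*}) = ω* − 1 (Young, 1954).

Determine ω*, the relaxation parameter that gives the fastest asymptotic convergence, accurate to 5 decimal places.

ω* = 1.89010

B_J for the 53×53 system has eigenvalues cos(kπ/54); ρ_J = cos(π/54) = 0.99831.
1 − cos²(π/54) = sin²(π/54) ⇒ √(1−ρ_J²) = sin(π/54) = 0.058145.
So ω* = 2/1.058145 = 1.89010 (Young).
and ρ(B_{ω*}) = 1.89010 − 1 = 0.89010.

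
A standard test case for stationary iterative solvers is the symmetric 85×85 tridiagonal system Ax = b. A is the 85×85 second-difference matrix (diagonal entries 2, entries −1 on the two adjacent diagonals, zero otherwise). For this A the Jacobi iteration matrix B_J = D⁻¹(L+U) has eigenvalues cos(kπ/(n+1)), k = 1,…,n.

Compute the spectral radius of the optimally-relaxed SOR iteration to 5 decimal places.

ρ_SOR = 0.92953

With n=85, ρ(Jacobi) = cos(π/86) = 0.99933.
1 − cos²(π/86) = sin²(π/86) ⇒ √(1−ρ_J²) = sin(π/86) = 0.036522.
[ω*] 2 ÷ (1 + 0.036522) = 2 ÷ 1.036522 = 1.92953.
ρ(B_{ω*}) = ω*−1 = 0.92953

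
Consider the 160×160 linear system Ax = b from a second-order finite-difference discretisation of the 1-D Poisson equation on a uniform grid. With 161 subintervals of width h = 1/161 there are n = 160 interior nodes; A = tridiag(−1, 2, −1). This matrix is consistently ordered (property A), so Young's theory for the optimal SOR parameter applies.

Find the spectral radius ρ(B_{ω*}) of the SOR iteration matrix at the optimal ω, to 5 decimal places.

ρ_SOR = 0.96172

B_J for the 160×160 system has eigenvalues cos(kπ/161); ρ_J = cos(π/161) = 0.99981.
√(1−ρ_J²) simplifies to sin(π/161) = 0.019512.
ω* = 2 / (1 + 0.019512) = 2 / 1.019512 ≈ 1.96172.
Hence ρ(B_{ω*}) = 1.96172 − 1 = 0.96172.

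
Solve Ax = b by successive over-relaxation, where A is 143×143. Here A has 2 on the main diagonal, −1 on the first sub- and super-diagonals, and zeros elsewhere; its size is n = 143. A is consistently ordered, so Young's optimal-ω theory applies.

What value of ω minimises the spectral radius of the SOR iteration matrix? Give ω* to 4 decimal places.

n=143: λ(B_J) = 1 − λ(A)/2 = cos(kπ/144); k=1 gives ρ_J = 0.9998.
√(1 − cos²(π/144)) = sin(π/144) ≈ 0.02181.
ω* = 2 / (1 + 0.02181) = 2 / 1.02181 ≈ 1.9573.
At ω = 1.9573 every |λ(B_ω)| = ω−1, so ρ_SOR = 0.9573.

ω* = 1.9573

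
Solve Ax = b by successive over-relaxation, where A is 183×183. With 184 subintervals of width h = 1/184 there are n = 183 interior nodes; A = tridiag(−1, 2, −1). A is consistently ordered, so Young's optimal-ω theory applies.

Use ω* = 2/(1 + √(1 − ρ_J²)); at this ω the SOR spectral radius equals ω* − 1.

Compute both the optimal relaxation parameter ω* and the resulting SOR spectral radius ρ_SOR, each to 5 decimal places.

spectrum of D⁻¹(L+U) = {cos(kπ/184) : 1≤k≤183}; ρ_J = cos(π/184) = 0.99985.
√(1−ρ_J²) = |sin(π/184)| = 0.017073
Then 2/(1+√(1−ρ_J²)) = 2/(1+0.017073); ω* = 2/1.017073 = 1.96643.
At ω = 1.96643 every |λ(B_ω)| = ω−1, so ρ_SOR = 0.96643.

ω* = 1.96643, ρ_SOR = 0.96643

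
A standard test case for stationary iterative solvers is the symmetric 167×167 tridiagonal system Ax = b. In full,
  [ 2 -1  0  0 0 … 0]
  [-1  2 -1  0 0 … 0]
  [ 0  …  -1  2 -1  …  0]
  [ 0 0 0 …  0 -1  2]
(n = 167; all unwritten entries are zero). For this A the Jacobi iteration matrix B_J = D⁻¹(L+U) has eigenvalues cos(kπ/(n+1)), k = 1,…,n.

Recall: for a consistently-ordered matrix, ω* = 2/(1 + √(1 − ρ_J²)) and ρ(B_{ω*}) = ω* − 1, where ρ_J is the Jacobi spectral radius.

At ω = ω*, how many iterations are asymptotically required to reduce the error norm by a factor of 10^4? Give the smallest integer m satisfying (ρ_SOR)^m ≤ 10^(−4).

m = 247

spectrum of D⁻¹(L+U) = {cos(kπ/168) : 1≤k≤167}; ρ_J = cos(π/168) = 0.9998252.
√(1−ρ_J²) simplifies to sin(π/168) = 0.0186989.
Then 2/(1+√(1−ρ_J²)) = 2/(1+0.0186989); ω* = 2/1.0186989 = 1.9632887.
Hence ρ(B_{ω*}) = 1.9632887 − 1 = 0.9632887.
For 4 digits: m = 4·ln10 / (−ln 0.9632887) = 9.21034/0.0374021 = 246.252; round up → m = 247.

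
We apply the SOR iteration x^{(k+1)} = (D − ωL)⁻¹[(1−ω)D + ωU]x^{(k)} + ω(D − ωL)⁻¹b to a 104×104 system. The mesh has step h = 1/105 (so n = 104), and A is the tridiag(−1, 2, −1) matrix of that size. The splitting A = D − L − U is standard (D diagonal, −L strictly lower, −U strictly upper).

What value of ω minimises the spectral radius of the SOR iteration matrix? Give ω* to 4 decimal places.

ω* = 1.9419

B_J for the 104×104 system has eigenvalues cos(kπ/105); ρ_J = cos(π/105) = 0.9996.
√(1−ρ_J²) = |sin(π/105)| = 0.02992
ω* = 2 / (1 + 0.02992) = 2 / 1.02992 ≈ 1.9419.
ρ_SOR = ω* − 1 ≈ 0.9419.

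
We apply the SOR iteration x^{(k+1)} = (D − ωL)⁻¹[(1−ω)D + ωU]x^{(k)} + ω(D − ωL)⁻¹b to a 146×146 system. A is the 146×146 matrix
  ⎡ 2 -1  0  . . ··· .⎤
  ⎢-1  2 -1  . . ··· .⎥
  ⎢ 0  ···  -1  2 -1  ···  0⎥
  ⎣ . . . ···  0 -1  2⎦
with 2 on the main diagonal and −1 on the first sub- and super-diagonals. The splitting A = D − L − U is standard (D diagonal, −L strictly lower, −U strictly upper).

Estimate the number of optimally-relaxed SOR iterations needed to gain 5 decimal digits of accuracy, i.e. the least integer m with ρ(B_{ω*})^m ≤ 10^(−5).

m = 270

½·tridiag(1,0,1) at n=146: λ_k = cos(kπ/147); max |λ| at k=1 ⇒ ρ_J = cos(π/147) ≈ 0.9997716.
1 − cos²(π/147) = sin²(π/147) ⇒ √(1−ρ_J²) = sin(π/147) = 0.0213698.
ω* = 2/(1+0.0213698) = 1.9581546
At ω = 1.9581546 every |λ(B_ω)| = ω−1, so ρ_SOR = 0.9581546.
5·ln10 = 11.5129; −ln(0.9581546) = 0.0427461; m = ⌈11.5129/0.0427461⌉ = ⌈269.332⌉ = 270.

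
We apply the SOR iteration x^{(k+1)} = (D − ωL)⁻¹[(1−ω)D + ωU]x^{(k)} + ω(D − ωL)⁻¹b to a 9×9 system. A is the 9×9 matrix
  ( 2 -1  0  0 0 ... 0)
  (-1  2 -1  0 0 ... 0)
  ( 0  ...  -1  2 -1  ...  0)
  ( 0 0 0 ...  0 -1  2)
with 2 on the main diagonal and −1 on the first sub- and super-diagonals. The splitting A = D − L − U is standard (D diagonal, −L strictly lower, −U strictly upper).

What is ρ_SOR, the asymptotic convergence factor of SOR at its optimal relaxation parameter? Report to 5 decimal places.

ρ_J = max_k |cos(kπ/10)| = cos(π/10) = 0.95106
√(1 − cos²(π/10)) = sin(π/10) ≈ 0.309017.
Then 2/(1+√(1−ρ_J²)) = 2/(1+0.309017); ω* = 2/1.309017 = 1.52786.
ρ_SOR = ω* − 1 = 1.52786 − 1 = 0.52786.

ρ_SOR = 0.52786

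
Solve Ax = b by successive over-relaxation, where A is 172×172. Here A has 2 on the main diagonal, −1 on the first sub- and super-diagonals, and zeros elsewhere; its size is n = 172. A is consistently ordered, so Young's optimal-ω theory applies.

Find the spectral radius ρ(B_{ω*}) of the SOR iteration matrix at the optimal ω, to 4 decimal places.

ρ_J = max_k |cos(kπ/173)| = cos(π/173) = 0.9998
√(1−ρ_J²) = |sin(π/173)| = 0.01816
ω* = 2/(1 + 0.01816) = 2/1.01816 = 1.9643.
[ρ_SOR] ω* − 1 = 0.9643.

ρ_SOR = 0.9643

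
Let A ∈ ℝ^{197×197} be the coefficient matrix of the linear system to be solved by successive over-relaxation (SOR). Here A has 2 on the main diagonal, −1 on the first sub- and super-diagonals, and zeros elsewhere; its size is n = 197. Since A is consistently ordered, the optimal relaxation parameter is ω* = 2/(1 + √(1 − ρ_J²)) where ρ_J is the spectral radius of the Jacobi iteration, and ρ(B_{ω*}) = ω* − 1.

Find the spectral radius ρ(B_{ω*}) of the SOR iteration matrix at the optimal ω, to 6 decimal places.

ρ_J = max_k |cos(kπ/198)| = cos(π/198) = 0.999874
√(1 − cos²(π/198)) = sin(π/198) ≈ 0.0158660.
ω* = 2/(1 + 0.0158660) = 2/1.0158660 = 1.968764.
and ρ(B_{ω*}) = 1.968764 − 1 = 0.968764.

ρ_SOR = 0.968764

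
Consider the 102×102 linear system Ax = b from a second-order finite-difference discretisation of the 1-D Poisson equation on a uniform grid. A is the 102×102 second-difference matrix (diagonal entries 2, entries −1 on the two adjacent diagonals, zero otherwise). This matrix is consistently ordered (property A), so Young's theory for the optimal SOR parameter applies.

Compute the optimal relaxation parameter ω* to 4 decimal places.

ω* = 1.9408

n=102: λ(B_J) = 1 − λ(A)/2 = cos(kπ/103); k=1 gives ρ_J = 0.9995.
1 − cos²(π/103) = sin²(π/103) ⇒ √(1−ρ_J²) = sin(π/103) = 0.03050.
Then 2/(1+√(1−ρ_J²)) = 2/(1+0.03050); ω* = 2/1.03050 = 1.9408.
ρ_SOR = ω* − 1 = 1.9408 − 1 = 0.9408.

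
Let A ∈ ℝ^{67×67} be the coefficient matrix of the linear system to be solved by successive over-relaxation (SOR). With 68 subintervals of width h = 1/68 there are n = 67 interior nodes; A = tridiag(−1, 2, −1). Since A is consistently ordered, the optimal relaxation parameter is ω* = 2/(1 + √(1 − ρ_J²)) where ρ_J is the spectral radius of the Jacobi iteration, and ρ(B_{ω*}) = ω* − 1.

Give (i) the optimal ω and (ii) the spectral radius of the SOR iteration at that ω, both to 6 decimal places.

With n=67, ρ(Jacobi) = cos(π/68) = 0.998933.
1 − cos²(π/68) = sin²(π/68) ⇒ √(1−ρ_J²) = sin(π/68) = 0.0461835.
ω* = 2/(1 + 0.0461835) = 2/1.0461835 = 1.911711.
Hence ρ(B_{ω*}) = 1.911711 − 1 = 0.911711.

ω* = 1.911711, ρ_SOR = 0.911711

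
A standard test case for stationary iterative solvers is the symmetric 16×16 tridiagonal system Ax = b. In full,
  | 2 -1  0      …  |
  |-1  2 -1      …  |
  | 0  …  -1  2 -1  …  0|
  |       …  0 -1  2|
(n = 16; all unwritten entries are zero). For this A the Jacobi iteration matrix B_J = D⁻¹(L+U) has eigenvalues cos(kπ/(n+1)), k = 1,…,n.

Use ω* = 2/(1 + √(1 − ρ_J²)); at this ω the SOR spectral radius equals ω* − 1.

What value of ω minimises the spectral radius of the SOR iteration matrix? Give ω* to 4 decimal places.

ω* = 1.6895

With n=16, ρ(Jacobi) = cos(π/17) = 0.9830.
root = sin(π/17) = 0.18375  (since 1−cos² = sin²).
ω* = 2/(1 + 0.18375) = 2/1.18375 = 1.6895.
ρ(B_{ω*}) = ω*−1 = 0.6895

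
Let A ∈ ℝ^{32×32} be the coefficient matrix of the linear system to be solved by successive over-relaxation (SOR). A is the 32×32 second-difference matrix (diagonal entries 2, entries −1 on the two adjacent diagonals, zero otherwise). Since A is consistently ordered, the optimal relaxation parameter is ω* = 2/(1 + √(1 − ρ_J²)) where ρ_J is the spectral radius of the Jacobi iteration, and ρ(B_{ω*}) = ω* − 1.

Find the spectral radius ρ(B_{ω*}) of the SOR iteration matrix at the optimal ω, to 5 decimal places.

ρ_SOR = 0.82639

n=32: λ(B_J) = 1 − λ(A)/2 = cos(kπ/33); k=1 gives ρ_J = 0.99547.
1 − cos²(π/33) = sin²(π/33) ⇒ √(1−ρ_J²) = sin(π/33) = 0.095056.
[ω*] 2 ÷ (1 + 0.095056) = 2 ÷ 1.095056 = 1.82639.
Hence ρ(B_{ω*}) = 1.82639 − 1 = 0.82639.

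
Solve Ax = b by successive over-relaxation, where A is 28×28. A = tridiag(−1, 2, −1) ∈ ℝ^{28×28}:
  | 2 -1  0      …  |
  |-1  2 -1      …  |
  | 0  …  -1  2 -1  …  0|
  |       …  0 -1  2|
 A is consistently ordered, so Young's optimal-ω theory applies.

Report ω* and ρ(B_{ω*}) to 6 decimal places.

ω* = 1.804860, ρ_SOR = 0.804860

[ρ_J] n=28: ρ(B_J) = cos(π/(n+1)) = cos(π/29) = 0.994138.
1 − cos²(π/29) = sin²(π/29) ⇒ √(1−ρ_J²) = sin(π/29) = 0.1081190.
So ω* = 2/1.1081190 = 1.804860 (Young).
At ω = 1.804860 every |λ(B_ω)| = ω−1, so ρ_SOR = 0.804860.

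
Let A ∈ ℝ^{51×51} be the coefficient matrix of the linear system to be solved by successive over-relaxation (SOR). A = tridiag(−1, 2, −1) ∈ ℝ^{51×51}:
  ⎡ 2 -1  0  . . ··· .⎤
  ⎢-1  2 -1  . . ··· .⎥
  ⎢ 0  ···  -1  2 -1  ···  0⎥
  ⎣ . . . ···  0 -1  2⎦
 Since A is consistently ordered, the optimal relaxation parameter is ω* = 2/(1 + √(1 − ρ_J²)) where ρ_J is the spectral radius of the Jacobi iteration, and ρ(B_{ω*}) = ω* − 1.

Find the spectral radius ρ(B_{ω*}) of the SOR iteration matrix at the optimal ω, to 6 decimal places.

ρ_SOR = 0.886119

B_J for the 51×51 system has eigenvalues cos(kπ/52); ρ_J = cos(π/52) = 0.998176.
root = sin(π/52) = 0.0603785  (since 1−cos² = sin²).
ω* = 2/(1+0.0603785) = 1.886119
Hence ρ(B_{ω*}) = 1.886119 − 1 = 0.886119.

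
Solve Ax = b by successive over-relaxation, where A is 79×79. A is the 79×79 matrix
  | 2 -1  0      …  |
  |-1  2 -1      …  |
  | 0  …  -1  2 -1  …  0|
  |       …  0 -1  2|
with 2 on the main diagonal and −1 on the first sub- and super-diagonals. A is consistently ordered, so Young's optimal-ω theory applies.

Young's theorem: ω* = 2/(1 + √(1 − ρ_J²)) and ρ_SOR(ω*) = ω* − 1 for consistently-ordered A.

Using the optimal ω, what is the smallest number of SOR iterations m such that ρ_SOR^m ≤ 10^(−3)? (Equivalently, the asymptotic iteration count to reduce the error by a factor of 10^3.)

m = 88

½·tridiag(1,0,1) at n=79: λ_k = cos(kπ/80); max |λ| at k=1 ⇒ ρ_J = cos(π/80) ≈ 0.9992290.
√(1−ρ_J²) = |sin(π/80)| = 0.0392598
Then 2/(1+√(1−ρ_J²)) = 2/(1+0.0392598); ω* = 2/1.0392598 = 1.9244466.
ρ_SOR = ω* − 1 ≈ 0.9244466.
(0.9244466)^m ≤ 10^{−3}  ⇒  m·ln(0.9244466) ≤ −3·ln10  ⇒  m ≥ 87.930  ⇒  m = 88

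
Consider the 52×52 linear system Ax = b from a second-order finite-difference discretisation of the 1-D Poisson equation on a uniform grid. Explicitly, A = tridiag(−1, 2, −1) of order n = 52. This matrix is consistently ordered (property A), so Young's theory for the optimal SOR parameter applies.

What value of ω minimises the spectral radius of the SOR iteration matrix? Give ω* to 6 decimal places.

spectrum of D⁻¹(L+U) = {cos(kπ/53) : 1≤k≤52}; ρ_J = cos(π/53) = 0.998244.
√(1−ρ_J²) simplifies to sin(π/53) = 0.0592406.
ω* = 2/(1+0.0592406) = 1.888145
ρ(B_{ω*}) = ω*−1 = 0.888145

ω* = 1.888145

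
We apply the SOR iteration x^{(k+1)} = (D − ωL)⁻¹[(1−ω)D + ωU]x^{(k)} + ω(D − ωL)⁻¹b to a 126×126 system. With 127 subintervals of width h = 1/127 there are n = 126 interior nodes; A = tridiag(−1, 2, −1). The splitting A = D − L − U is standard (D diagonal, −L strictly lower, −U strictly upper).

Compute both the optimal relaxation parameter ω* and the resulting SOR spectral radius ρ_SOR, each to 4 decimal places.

½·tridiag(1,0,1) at n=126: λ_k = cos(kπ/127); max |λ| at k=1 ⇒ ρ_J = cos(π/127) ≈ 0.9997.
1 − cos²(π/127) = sin²(π/127) ⇒ √(1−ρ_J²) = sin(π/127) = 0.02473.
[ω*] 2 ÷ (1 + 0.02473) = 2 ÷ 1.02473 = 1.9517.
At ω = 1.9517 every |λ(B_ω)| = ω−1, so ρ_SOR = 0.9517.

ω* = 1.9517, ρ_SOR = 0.9517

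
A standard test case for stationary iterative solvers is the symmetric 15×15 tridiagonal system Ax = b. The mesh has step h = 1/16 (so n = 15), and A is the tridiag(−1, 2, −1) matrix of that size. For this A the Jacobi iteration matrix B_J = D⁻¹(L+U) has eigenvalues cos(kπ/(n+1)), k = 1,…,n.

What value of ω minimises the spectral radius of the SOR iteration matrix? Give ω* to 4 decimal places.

n=15: λ(B_J) = 1 − λ(A)/2 = cos(kπ/16); k=1 gives ρ_J = 0.9808.
root = sin(π/16) = 0.19509  (since 1−cos² = sin²).
So ω* = 2/1.19509 = 1.6735 (Young).
Hence ρ(B_{ω*}) = 1.6735 − 1 = 0.6735.

ω* = 1.6735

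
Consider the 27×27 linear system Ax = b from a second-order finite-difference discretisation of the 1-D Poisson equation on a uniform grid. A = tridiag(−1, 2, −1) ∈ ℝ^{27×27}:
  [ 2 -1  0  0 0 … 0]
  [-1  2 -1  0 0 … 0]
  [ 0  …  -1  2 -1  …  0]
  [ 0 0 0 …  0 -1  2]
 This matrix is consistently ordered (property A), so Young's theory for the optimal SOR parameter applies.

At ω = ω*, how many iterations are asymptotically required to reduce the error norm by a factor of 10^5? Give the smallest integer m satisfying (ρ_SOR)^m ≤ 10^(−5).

m = 52

[ρ_J] n=27: ρ(B_J) = cos(π/(n+1)) = cos(π/28) = 0.9937122.
root = sin(π/28) = 0.1119645  (since 1−cos² = sin²).
Young: ω* = 2/(1+√(1−ρ_J²)) = 2/(1+0.1119645) = 2/1.1119645 = 1.7986186.
ρ_SOR = ω* − 1 ≈ 0.7986186.
Need (0.7986186)^m ≤ 10^(−5): m ≥ 5·ln10/|ln 0.7986186| = 11.5129/0.224872 = 51.198 ⇒ m = 52.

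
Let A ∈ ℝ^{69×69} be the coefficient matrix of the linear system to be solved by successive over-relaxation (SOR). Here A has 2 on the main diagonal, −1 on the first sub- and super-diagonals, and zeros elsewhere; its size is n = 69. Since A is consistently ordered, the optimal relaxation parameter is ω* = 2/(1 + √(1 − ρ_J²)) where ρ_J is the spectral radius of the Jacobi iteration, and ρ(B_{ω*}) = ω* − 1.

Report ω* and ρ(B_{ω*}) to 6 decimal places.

B_J for the 69×69 system has eigenvalues cos(kπ/70); ρ_J = cos(π/70) = 0.998993.
√(1 − cos²(π/70)) = sin(π/70) ≈ 0.0448648.
[ω*] 2 ÷ (1 + 0.0448648) = 2 ÷ 1.0448648 = 1.914123.
ρ(B_{ω*}) = ω*−1 = 0.914123

ω* = 1.914123, ρ_SOR = 0.914123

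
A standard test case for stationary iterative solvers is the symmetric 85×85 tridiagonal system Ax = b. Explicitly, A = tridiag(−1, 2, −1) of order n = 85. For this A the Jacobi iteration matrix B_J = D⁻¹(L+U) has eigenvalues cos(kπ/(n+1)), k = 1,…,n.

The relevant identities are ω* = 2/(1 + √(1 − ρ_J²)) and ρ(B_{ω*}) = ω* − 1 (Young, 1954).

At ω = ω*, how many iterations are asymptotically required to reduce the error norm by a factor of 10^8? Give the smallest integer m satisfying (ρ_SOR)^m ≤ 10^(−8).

m = 253

½·tridiag(1,0,1) at n=85: λ_k = cos(kπ/86); max |λ| at k=1 ⇒ ρ_J = cos(π/86) ≈ 0.9993328.
√(1−ρ_J²) simplifies to sin(π/86) = 0.0365220.
Then 2/(1+√(1−ρ_J²)) = 2/(1+0.0365220); ω* = 2/1.0365220 = 1.9295297.
and ρ(B_{ω*}) = 1.9295297 − 1 = 0.9295297.
(0.9295297)^m ≤ 10^{−8}  ⇒  m·ln(0.9295297) ≤ −8·ln10  ⇒  m ≥ 252.074  ⇒  m = 253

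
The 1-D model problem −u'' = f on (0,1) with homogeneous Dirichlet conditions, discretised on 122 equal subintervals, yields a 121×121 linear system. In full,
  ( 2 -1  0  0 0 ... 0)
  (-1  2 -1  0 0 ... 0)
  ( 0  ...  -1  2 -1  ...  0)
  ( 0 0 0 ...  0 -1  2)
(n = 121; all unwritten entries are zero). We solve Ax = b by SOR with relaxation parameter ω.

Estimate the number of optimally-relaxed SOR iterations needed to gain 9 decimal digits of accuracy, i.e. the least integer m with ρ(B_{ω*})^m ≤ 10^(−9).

m = 403

½·tridiag(1,0,1) at n=121: λ_k = cos(kπ/122); max |λ| at k=1 ⇒ ρ_J = cos(π/122) ≈ 0.9996685.
√(1 − cos²(π/122)) = sin(π/122) ≈ 0.0257479.
ω* = 2 / (1 + 0.0257479) = 2 / 1.0257479 ≈ 1.9497968.
ρ_SOR = ω* − 1 ≈ 0.9497968.
m ≥ 9·ln10 / (−ln 0.9497968) = 402.338; smallest integer m = 403.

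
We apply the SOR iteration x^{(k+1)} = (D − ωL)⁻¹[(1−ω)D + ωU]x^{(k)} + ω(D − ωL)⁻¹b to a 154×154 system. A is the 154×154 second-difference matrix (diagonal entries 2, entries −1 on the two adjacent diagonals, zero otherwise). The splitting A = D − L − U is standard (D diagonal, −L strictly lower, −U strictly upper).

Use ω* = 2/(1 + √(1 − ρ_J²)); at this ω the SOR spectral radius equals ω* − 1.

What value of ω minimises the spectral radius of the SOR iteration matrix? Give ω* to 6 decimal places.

ω* = 1.960271

spectrum of D⁻¹(L+U) = {cos(kπ/155) : 1≤k≤154}; ρ_J = cos(π/155) = 0.999795.
√(1−ρ_J²) simplifies to sin(π/155) = 0.0202670.
[ω*] 2 ÷ (1 + 0.0202670) = 2 ÷ 1.0202670 = 1.960271.
[ρ_SOR] ω* − 1 = 0.960271.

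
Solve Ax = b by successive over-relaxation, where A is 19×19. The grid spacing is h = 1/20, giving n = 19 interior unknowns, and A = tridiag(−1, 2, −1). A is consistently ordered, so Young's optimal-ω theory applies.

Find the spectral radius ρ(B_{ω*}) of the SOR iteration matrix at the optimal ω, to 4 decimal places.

B_J for the 19×19 system has eigenvalues cos(kπ/20); ρ_J = cos(π/20) = 0.9877.
√(1−ρ_J²) = |sin(π/20)| = 0.15643
ω* = 2 / (1 + 0.15643) = 2 / 1.15643 ≈ 1.7295.
and ρ(B_{ω*}) = 1.7295 − 1 = 0.7295.

ρ_SOR = 0.7295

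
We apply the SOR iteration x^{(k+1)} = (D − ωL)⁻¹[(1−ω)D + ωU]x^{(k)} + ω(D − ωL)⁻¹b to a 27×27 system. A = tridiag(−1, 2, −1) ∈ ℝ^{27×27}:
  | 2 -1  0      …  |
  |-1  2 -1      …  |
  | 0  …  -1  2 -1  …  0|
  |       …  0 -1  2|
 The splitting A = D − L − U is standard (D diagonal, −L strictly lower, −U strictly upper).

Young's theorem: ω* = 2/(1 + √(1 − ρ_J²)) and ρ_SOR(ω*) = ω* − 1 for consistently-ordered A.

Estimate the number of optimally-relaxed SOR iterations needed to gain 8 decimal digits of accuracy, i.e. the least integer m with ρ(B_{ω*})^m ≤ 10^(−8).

ρ_J = max_k |cos(kπ/28)| = cos(π/28) = 0.9937122
√(1−ρ_J²) simplifies to sin(π/28) = 0.1119645.
ω* = 2 / (1 + 0.1119645) = 2 / 1.1119645 ≈ 1.7986186.
ρ_SOR = ω* − 1 ≈ 0.7986186.
(0.7986186)^m ≤ 10^{−8}  ⇒  m·ln(0.7986186) ≤ −8·ln10  ⇒  m ≥ 81.916  ⇒  m = 82

m = 82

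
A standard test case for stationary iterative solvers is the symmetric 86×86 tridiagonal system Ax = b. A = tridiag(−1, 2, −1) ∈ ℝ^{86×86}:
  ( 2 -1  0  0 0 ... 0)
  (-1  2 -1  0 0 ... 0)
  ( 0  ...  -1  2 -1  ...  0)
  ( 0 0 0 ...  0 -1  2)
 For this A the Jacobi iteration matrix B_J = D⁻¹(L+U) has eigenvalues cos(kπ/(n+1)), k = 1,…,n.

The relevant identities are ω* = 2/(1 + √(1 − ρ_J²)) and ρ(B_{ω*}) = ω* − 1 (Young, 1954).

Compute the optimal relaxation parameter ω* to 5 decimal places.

ω* = 1.93031

[ρ_J] n=86: ρ(B_J) = cos(π/(n+1)) = cos(π/87) = 0.99935.
√(1 − cos²(π/87)) = sin(π/87) ≈ 0.036102.
So ω* = 2/1.036102 = 1.93031 (Young).
[ρ_SOR] ω* − 1 = 0.93031.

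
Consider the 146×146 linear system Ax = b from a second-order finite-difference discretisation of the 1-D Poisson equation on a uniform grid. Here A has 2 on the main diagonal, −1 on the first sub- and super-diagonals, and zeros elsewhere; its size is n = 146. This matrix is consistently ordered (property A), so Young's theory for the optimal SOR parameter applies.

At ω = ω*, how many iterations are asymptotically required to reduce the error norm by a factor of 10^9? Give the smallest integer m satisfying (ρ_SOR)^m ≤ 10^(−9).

m = 485

[ρ_J] n=146: ρ(B_J) = cos(π/(n+1)) = cos(π/147) = 0.9997716.
√(1−ρ_J²) simplifies to sin(π/147) = 0.0213698.
Young: ω* = 2/(1+√(1−ρ_J²)) = 2/(1+0.0213698) = 2/1.0213698 = 1.9581546.
and ρ(B_{ω*}) = 1.9581546 − 1 = 0.9581546.
Need (0.9581546)^m ≤ 10^(−9): m ≥ 9·ln10/|ln 0.9581546| = 20.7233/0.0427461 = 484.800 ⇒ m = 485.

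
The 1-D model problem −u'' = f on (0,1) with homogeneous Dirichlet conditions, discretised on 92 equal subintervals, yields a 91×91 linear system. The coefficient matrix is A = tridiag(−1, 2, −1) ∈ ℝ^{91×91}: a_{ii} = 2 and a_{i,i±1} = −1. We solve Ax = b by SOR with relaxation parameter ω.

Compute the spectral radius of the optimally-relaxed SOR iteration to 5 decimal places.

ρ_SOR = 0.93397

½·tridiag(1,0,1) at n=91: λ_k = cos(kπ/92); max |λ| at k=1 ⇒ ρ_J = cos(π/92) ≈ 0.99942.
1 − cos²(π/92) = sin²(π/92) ⇒ √(1−ρ_J²) = sin(π/92) = 0.034141.
ω* = 2 / (1 + 0.034141) = 2 / 1.034141 ≈ 1.93397.
ρ(B_{ω*}) = ω*−1 = 0.93397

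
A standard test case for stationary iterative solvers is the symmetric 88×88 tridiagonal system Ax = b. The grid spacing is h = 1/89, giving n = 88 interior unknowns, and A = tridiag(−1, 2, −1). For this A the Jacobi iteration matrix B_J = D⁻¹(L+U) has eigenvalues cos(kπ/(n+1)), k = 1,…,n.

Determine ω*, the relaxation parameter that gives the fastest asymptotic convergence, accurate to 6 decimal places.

ω* = 1.931823

n=88: λ(B_J) = 1 − λ(A)/2 = cos(kπ/89); k=1 gives ρ_J = 0.999377.
1 − cos²(π/89) = sin²(π/89) ⇒ √(1−ρ_J²) = sin(π/89) = 0.0352915.
[ω*] 2 ÷ (1 + 0.0352915) = 2 ÷ 1.0352915 = 1.931823.
ρ(B_{ω*}) = ω*−1 = 0.931823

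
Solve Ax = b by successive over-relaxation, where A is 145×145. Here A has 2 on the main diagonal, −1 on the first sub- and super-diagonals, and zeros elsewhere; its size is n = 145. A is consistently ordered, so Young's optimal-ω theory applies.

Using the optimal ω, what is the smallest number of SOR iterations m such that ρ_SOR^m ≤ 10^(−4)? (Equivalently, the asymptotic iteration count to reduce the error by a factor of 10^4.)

With n=145, ρ(Jacobi) = cos(π/146) = 0.9997685.
√(1 − cos²(π/146)) = sin(π/146) ≈ 0.0215161.
ω* = 2/(1+0.0215161) = 1.9578742
[ρ_SOR] ω* − 1 = 0.9578742.
Need (0.9578742)^m ≤ 10^(−4): m ≥ 4·ln10/|ln 0.9578742| = 9.21034/0.0430388 = 214.001 ⇒ m = 215.

m = 215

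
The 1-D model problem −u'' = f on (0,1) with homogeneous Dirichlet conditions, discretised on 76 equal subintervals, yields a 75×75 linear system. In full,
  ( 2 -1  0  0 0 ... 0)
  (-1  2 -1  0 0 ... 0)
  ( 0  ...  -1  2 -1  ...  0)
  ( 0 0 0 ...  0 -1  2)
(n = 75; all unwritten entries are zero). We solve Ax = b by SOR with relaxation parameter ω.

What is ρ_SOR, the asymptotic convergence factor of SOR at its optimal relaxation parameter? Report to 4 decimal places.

ρ_SOR = 0.9206

spectrum of D⁻¹(L+U) = {cos(kπ/76) : 1≤k≤75}; ρ_J = cos(π/76) = 0.9991.
√(1−ρ_J²) simplifies to sin(π/76) = 0.04132.
Young: ω* = 2/(1+√(1−ρ_J²)) = 2/(1+0.04132) = 2/1.04132 = 1.9206.
Hence ρ(B_{ω*}) = 1.9206 − 1 = 0.9206.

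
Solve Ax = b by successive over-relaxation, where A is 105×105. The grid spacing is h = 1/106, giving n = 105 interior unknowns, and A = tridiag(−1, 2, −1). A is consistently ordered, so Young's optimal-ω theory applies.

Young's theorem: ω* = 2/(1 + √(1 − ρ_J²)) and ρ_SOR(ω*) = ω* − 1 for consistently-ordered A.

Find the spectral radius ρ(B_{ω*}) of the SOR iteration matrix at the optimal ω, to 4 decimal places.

ρ_SOR = 0.9424

n=105: λ(B_J) = 1 − λ(A)/2 = cos(kπ/106); k=1 gives ρ_J = 0.9996.
1 − cos²(π/106) = sin²(π/106) ⇒ √(1−ρ_J²) = sin(π/106) = 0.02963.
ω* = 2/(1+0.02963) = 1.9424
ρ(B_{ω*}) = ω*−1 = 0.9424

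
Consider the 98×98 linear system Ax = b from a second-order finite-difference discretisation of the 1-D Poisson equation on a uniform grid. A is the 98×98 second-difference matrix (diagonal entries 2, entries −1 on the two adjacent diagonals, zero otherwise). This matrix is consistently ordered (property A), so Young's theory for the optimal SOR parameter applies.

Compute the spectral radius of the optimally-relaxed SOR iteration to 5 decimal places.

ρ_SOR = 0.93850

n=98: λ(B_J) = 1 − λ(A)/2 = cos(kπ/99); k=1 gives ρ_J = 0.99950.
√(1−ρ_J²) = |sin(π/99)| = 0.031728
Young: ω* = 2/(1+√(1−ρ_J²)) = 2/(1+0.031728) = 2/1.031728 = 1.93850.
ρ(B_{ω*}) = ω*−1 = 0.93850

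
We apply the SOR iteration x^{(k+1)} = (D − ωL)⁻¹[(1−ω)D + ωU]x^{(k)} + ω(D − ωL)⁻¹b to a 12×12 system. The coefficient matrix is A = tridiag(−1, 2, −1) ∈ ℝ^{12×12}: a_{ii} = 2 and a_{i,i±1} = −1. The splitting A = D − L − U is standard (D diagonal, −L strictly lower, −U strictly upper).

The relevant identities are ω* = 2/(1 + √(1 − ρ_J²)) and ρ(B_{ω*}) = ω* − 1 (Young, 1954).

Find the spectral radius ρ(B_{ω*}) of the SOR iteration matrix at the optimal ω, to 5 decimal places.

ρ_SOR = 0.61379

spectrum of D⁻¹(L+U) = {cos(kπ/13) : 1≤k≤12}; ρ_J = cos(π/13) = 0.97094.
1 − cos²(π/13) = sin²(π/13) ⇒ √(1−ρ_J²) = sin(π/13) = 0.239316.
[ω*] 2 ÷ (1 + 0.239316) = 2 ÷ 1.239316 = 1.61379.
ρ_SOR = ω* − 1 = 1.61379 − 1 = 0.61379.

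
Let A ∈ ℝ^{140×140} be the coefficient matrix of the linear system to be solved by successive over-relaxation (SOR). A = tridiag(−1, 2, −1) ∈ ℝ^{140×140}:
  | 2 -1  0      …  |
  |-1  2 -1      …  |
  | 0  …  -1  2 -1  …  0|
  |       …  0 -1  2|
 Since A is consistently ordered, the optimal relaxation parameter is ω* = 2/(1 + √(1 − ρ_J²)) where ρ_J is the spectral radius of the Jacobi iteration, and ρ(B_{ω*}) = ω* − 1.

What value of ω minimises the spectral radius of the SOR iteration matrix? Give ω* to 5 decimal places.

ω* = 1.95641

spectrum of D⁻¹(L+U) = {cos(kπ/141) : 1≤k≤140}; ρ_J = cos(π/141) = 0.99975.
1 − cos²(π/141) = sin²(π/141) ⇒ √(1−ρ_J²) = sin(π/141) = 0.022279.
Young: ω* = 2/(1+√(1−ρ_J²)) = 2/(1+0.022279) = 2/1.022279 = 1.95641.
ρ(B_{ω*}) = ω*−1 = 0.95641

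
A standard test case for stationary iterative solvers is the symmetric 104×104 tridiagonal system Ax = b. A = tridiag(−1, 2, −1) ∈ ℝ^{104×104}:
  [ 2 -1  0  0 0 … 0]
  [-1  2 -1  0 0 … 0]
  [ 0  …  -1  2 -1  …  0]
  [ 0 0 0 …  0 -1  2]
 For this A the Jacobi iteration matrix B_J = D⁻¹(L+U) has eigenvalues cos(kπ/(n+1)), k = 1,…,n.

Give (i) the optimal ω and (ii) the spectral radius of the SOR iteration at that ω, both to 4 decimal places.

ω* = 1.9419, ρ_SOR = 0.9419

spectrum of D⁻¹(L+U) = {cos(kπ/105) : 1≤k≤104}; ρ_J = cos(π/105) = 0.9996.
√(1−ρ_J²) = |sin(π/105)| = 0.02992
ω* = 2/(1+0.02992) = 1.9419
and ρ(B_{ω*}) = 1.9419 − 1 = 0.9419.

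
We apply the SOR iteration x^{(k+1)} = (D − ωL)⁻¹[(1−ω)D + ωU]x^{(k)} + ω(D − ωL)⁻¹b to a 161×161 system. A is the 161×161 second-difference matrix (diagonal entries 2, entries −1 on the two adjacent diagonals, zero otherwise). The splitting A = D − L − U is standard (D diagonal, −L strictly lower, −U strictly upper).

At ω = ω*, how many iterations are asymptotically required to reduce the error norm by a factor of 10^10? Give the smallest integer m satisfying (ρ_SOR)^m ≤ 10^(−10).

m = 594

n=161: λ(B_J) = 1 − λ(A)/2 = cos(kπ/162); k=1 gives ρ_J = 0.9998120.
√(1−ρ_J²) simplifies to sin(π/162) = 0.0193913.
Then 2/(1+√(1−ρ_J²)) = 2/(1+0.0193913); ω* = 2/1.0193913 = 1.9619551.
Hence ρ(B_{ω*}) = 1.9619551 − 1 = 0.9619551.
m ≥ 10·ln10 / (−ln 0.9619551) = 593.642; smallest integer m = 594.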